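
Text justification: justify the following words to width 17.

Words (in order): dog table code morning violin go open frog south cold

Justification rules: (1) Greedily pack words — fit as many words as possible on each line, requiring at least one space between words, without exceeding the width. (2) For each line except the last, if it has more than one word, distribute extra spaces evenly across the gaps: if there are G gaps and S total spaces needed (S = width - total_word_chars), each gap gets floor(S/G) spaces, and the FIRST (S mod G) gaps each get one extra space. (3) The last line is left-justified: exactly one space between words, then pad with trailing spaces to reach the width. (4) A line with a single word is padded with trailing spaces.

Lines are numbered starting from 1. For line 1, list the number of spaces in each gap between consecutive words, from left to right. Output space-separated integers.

Answer: 3 2

Derivation:
Line 1: ['dog', 'table', 'code'] (min_width=14, slack=3)
Line 2: ['morning', 'violin', 'go'] (min_width=17, slack=0)
Line 3: ['open', 'frog', 'south'] (min_width=15, slack=2)
Line 4: ['cold'] (min_width=4, slack=13)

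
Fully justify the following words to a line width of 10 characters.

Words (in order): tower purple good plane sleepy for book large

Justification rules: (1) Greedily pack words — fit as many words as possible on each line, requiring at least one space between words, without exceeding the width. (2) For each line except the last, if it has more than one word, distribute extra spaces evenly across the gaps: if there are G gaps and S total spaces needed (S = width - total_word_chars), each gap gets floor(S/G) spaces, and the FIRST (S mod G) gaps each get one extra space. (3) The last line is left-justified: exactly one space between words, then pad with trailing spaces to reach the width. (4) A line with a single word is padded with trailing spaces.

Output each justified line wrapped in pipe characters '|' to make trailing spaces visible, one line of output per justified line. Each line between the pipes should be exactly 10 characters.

Answer: |tower     |
|purple    |
|good plane|
|sleepy for|
|book large|

Derivation:
Line 1: ['tower'] (min_width=5, slack=5)
Line 2: ['purple'] (min_width=6, slack=4)
Line 3: ['good', 'plane'] (min_width=10, slack=0)
Line 4: ['sleepy', 'for'] (min_width=10, slack=0)
Line 5: ['book', 'large'] (min_width=10, slack=0)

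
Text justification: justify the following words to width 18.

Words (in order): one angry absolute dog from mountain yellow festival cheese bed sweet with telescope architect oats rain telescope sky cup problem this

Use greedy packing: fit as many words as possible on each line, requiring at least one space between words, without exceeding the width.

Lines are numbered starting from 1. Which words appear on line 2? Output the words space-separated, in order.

Line 1: ['one', 'angry', 'absolute'] (min_width=18, slack=0)
Line 2: ['dog', 'from', 'mountain'] (min_width=17, slack=1)
Line 3: ['yellow', 'festival'] (min_width=15, slack=3)
Line 4: ['cheese', 'bed', 'sweet'] (min_width=16, slack=2)
Line 5: ['with', 'telescope'] (min_width=14, slack=4)
Line 6: ['architect', 'oats'] (min_width=14, slack=4)
Line 7: ['rain', 'telescope', 'sky'] (min_width=18, slack=0)
Line 8: ['cup', 'problem', 'this'] (min_width=16, slack=2)

Answer: dog from mountain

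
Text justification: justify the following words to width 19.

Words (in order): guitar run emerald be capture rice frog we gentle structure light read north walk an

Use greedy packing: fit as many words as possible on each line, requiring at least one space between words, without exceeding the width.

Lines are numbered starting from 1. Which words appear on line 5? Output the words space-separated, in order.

Line 1: ['guitar', 'run', 'emerald'] (min_width=18, slack=1)
Line 2: ['be', 'capture', 'rice'] (min_width=15, slack=4)
Line 3: ['frog', 'we', 'gentle'] (min_width=14, slack=5)
Line 4: ['structure', 'light'] (min_width=15, slack=4)
Line 5: ['read', 'north', 'walk', 'an'] (min_width=18, slack=1)

Answer: read north walk an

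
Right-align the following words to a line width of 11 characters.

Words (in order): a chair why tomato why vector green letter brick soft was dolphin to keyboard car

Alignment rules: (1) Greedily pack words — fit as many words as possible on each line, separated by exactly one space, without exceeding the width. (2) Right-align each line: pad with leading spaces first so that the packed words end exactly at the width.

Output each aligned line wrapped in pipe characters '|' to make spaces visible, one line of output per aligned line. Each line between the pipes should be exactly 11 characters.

Answer: |a chair why|
| tomato why|
|     vector|
|      green|
|     letter|
| brick soft|
|was dolphin|
|to keyboard|
|        car|

Derivation:
Line 1: ['a', 'chair', 'why'] (min_width=11, slack=0)
Line 2: ['tomato', 'why'] (min_width=10, slack=1)
Line 3: ['vector'] (min_width=6, slack=5)
Line 4: ['green'] (min_width=5, slack=6)
Line 5: ['letter'] (min_width=6, slack=5)
Line 6: ['brick', 'soft'] (min_width=10, slack=1)
Line 7: ['was', 'dolphin'] (min_width=11, slack=0)
Line 8: ['to', 'keyboard'] (min_width=11, slack=0)
Line 9: ['car'] (min_width=3, slack=8)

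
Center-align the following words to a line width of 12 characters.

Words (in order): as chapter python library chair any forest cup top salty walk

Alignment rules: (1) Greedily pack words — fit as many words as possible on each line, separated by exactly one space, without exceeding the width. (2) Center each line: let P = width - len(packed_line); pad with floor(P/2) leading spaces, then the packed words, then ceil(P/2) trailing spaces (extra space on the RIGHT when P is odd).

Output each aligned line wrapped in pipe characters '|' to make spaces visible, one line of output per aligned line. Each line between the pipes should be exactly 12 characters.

Line 1: ['as', 'chapter'] (min_width=10, slack=2)
Line 2: ['python'] (min_width=6, slack=6)
Line 3: ['library'] (min_width=7, slack=5)
Line 4: ['chair', 'any'] (min_width=9, slack=3)
Line 5: ['forest', 'cup'] (min_width=10, slack=2)
Line 6: ['top', 'salty'] (min_width=9, slack=3)
Line 7: ['walk'] (min_width=4, slack=8)

Answer: | as chapter |
|   python   |
|  library   |
| chair any  |
| forest cup |
| top salty  |
|    walk    |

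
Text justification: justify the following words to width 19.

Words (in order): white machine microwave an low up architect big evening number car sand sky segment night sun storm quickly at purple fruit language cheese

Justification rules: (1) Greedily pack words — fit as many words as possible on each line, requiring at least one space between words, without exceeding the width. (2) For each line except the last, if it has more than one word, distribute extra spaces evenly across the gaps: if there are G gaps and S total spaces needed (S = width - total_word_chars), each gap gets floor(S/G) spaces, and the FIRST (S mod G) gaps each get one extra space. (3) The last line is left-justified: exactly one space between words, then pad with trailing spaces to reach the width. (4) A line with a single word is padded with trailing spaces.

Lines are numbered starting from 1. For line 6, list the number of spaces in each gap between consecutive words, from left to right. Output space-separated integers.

Answer: 3 3

Derivation:
Line 1: ['white', 'machine'] (min_width=13, slack=6)
Line 2: ['microwave', 'an', 'low', 'up'] (min_width=19, slack=0)
Line 3: ['architect', 'big'] (min_width=13, slack=6)
Line 4: ['evening', 'number', 'car'] (min_width=18, slack=1)
Line 5: ['sand', 'sky', 'segment'] (min_width=16, slack=3)
Line 6: ['night', 'sun', 'storm'] (min_width=15, slack=4)
Line 7: ['quickly', 'at', 'purple'] (min_width=17, slack=2)
Line 8: ['fruit', 'language'] (min_width=14, slack=5)
Line 9: ['cheese'] (min_width=6, slack=13)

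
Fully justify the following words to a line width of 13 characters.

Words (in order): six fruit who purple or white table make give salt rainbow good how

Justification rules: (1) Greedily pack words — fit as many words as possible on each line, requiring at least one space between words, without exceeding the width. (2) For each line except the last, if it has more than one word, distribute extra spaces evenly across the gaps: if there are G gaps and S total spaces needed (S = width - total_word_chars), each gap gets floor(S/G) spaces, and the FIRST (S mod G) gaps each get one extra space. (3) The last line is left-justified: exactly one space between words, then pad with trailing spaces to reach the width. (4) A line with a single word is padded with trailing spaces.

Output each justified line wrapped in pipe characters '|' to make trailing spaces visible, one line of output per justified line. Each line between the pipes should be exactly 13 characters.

Line 1: ['six', 'fruit', 'who'] (min_width=13, slack=0)
Line 2: ['purple', 'or'] (min_width=9, slack=4)
Line 3: ['white', 'table'] (min_width=11, slack=2)
Line 4: ['make', 'give'] (min_width=9, slack=4)
Line 5: ['salt', 'rainbow'] (min_width=12, slack=1)
Line 6: ['good', 'how'] (min_width=8, slack=5)

Answer: |six fruit who|
|purple     or|
|white   table|
|make     give|
|salt  rainbow|
|good how     |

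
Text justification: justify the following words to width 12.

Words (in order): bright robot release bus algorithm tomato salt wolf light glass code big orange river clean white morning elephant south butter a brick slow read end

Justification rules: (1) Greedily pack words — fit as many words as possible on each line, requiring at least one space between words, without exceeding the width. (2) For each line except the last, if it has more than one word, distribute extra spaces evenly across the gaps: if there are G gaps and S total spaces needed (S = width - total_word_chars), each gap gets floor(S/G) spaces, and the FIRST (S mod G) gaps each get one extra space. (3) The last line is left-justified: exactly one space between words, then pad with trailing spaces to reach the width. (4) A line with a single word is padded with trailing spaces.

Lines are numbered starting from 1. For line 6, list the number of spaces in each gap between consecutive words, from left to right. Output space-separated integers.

Answer: 3

Derivation:
Line 1: ['bright', 'robot'] (min_width=12, slack=0)
Line 2: ['release', 'bus'] (min_width=11, slack=1)
Line 3: ['algorithm'] (min_width=9, slack=3)
Line 4: ['tomato', 'salt'] (min_width=11, slack=1)
Line 5: ['wolf', 'light'] (min_width=10, slack=2)
Line 6: ['glass', 'code'] (min_width=10, slack=2)
Line 7: ['big', 'orange'] (min_width=10, slack=2)
Line 8: ['river', 'clean'] (min_width=11, slack=1)
Line 9: ['white'] (min_width=5, slack=7)
Line 10: ['morning'] (min_width=7, slack=5)
Line 11: ['elephant'] (min_width=8, slack=4)
Line 12: ['south', 'butter'] (min_width=12, slack=0)
Line 13: ['a', 'brick', 'slow'] (min_width=12, slack=0)
Line 14: ['read', 'end'] (min_width=8, slack=4)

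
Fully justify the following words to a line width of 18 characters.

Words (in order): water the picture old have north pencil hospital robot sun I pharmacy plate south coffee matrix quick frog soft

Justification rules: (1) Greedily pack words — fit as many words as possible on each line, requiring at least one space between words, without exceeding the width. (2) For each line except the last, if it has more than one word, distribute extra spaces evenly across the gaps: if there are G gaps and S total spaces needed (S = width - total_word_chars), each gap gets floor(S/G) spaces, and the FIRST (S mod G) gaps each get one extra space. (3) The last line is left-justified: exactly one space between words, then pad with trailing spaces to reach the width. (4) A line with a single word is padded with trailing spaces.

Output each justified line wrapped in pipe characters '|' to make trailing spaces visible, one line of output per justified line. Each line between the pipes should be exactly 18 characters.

Line 1: ['water', 'the', 'picture'] (min_width=17, slack=1)
Line 2: ['old', 'have', 'north'] (min_width=14, slack=4)
Line 3: ['pencil', 'hospital'] (min_width=15, slack=3)
Line 4: ['robot', 'sun', 'I'] (min_width=11, slack=7)
Line 5: ['pharmacy', 'plate'] (min_width=14, slack=4)
Line 6: ['south', 'coffee'] (min_width=12, slack=6)
Line 7: ['matrix', 'quick', 'frog'] (min_width=17, slack=1)
Line 8: ['soft'] (min_width=4, slack=14)

Answer: |water  the picture|
|old   have   north|
|pencil    hospital|
|robot     sun    I|
|pharmacy     plate|
|south       coffee|
|matrix  quick frog|
|soft              |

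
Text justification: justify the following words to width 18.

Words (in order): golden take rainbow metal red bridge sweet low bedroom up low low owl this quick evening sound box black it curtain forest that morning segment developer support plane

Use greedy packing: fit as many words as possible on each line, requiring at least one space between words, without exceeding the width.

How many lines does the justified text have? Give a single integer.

Line 1: ['golden', 'take'] (min_width=11, slack=7)
Line 2: ['rainbow', 'metal', 'red'] (min_width=17, slack=1)
Line 3: ['bridge', 'sweet', 'low'] (min_width=16, slack=2)
Line 4: ['bedroom', 'up', 'low', 'low'] (min_width=18, slack=0)
Line 5: ['owl', 'this', 'quick'] (min_width=14, slack=4)
Line 6: ['evening', 'sound', 'box'] (min_width=17, slack=1)
Line 7: ['black', 'it', 'curtain'] (min_width=16, slack=2)
Line 8: ['forest', 'that'] (min_width=11, slack=7)
Line 9: ['morning', 'segment'] (min_width=15, slack=3)
Line 10: ['developer', 'support'] (min_width=17, slack=1)
Line 11: ['plane'] (min_width=5, slack=13)
Total lines: 11

Answer: 11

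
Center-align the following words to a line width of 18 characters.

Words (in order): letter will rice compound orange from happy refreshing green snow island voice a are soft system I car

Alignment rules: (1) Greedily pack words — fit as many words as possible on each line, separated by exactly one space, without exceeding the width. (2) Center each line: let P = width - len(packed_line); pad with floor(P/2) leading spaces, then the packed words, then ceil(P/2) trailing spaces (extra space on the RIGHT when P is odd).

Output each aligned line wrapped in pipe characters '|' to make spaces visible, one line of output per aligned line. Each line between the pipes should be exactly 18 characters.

Line 1: ['letter', 'will', 'rice'] (min_width=16, slack=2)
Line 2: ['compound', 'orange'] (min_width=15, slack=3)
Line 3: ['from', 'happy'] (min_width=10, slack=8)
Line 4: ['refreshing', 'green'] (min_width=16, slack=2)
Line 5: ['snow', 'island', 'voice'] (min_width=17, slack=1)
Line 6: ['a', 'are', 'soft', 'system'] (min_width=17, slack=1)
Line 7: ['I', 'car'] (min_width=5, slack=13)

Answer: | letter will rice |
| compound orange  |
|    from happy    |
| refreshing green |
|snow island voice |
|a are soft system |
|      I car       |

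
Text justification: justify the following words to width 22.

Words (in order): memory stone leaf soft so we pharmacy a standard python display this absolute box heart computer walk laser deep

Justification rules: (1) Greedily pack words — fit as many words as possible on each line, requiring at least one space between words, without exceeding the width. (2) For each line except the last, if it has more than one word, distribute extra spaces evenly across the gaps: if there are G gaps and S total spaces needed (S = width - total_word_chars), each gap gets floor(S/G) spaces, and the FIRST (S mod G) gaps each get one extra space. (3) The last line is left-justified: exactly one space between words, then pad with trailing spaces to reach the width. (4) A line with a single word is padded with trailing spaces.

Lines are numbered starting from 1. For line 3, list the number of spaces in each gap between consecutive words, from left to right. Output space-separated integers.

Line 1: ['memory', 'stone', 'leaf', 'soft'] (min_width=22, slack=0)
Line 2: ['so', 'we', 'pharmacy', 'a'] (min_width=16, slack=6)
Line 3: ['standard', 'python'] (min_width=15, slack=7)
Line 4: ['display', 'this', 'absolute'] (min_width=21, slack=1)
Line 5: ['box', 'heart', 'computer'] (min_width=18, slack=4)
Line 6: ['walk', 'laser', 'deep'] (min_width=15, slack=7)

Answer: 8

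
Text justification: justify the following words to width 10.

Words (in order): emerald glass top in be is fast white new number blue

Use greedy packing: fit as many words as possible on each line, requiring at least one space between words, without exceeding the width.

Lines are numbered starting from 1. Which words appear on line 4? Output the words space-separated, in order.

Line 1: ['emerald'] (min_width=7, slack=3)
Line 2: ['glass', 'top'] (min_width=9, slack=1)
Line 3: ['in', 'be', 'is'] (min_width=8, slack=2)
Line 4: ['fast', 'white'] (min_width=10, slack=0)
Line 5: ['new', 'number'] (min_width=10, slack=0)
Line 6: ['blue'] (min_width=4, slack=6)

Answer: fast white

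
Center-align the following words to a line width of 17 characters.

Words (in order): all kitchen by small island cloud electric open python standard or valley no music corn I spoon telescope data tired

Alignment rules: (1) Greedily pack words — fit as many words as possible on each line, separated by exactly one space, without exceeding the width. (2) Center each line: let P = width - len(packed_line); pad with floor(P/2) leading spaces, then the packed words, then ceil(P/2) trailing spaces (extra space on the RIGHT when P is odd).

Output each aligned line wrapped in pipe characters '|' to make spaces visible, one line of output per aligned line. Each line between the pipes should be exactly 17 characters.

Line 1: ['all', 'kitchen', 'by'] (min_width=14, slack=3)
Line 2: ['small', 'island'] (min_width=12, slack=5)
Line 3: ['cloud', 'electric'] (min_width=14, slack=3)
Line 4: ['open', 'python'] (min_width=11, slack=6)
Line 5: ['standard', 'or'] (min_width=11, slack=6)
Line 6: ['valley', 'no', 'music'] (min_width=15, slack=2)
Line 7: ['corn', 'I', 'spoon'] (min_width=12, slack=5)
Line 8: ['telescope', 'data'] (min_width=14, slack=3)
Line 9: ['tired'] (min_width=5, slack=12)

Answer: | all kitchen by  |
|  small island   |
| cloud electric  |
|   open python   |
|   standard or   |
| valley no music |
|  corn I spoon   |
| telescope data  |
|      tired      |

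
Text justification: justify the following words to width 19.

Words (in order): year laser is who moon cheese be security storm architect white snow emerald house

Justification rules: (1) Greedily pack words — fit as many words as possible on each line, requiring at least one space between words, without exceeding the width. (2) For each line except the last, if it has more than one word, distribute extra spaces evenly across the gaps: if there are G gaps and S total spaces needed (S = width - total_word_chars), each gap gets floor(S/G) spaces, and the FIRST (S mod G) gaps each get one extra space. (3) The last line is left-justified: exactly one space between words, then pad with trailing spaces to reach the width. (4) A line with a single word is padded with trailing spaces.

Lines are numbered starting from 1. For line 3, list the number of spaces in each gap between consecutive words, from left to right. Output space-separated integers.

Answer: 6

Derivation:
Line 1: ['year', 'laser', 'is', 'who'] (min_width=17, slack=2)
Line 2: ['moon', 'cheese', 'be'] (min_width=14, slack=5)
Line 3: ['security', 'storm'] (min_width=14, slack=5)
Line 4: ['architect', 'white'] (min_width=15, slack=4)
Line 5: ['snow', 'emerald', 'house'] (min_width=18, slack=1)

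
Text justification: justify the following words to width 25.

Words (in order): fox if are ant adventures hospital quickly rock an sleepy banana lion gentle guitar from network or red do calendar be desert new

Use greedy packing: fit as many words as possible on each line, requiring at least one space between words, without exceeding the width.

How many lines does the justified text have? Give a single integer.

Line 1: ['fox', 'if', 'are', 'ant', 'adventures'] (min_width=25, slack=0)
Line 2: ['hospital', 'quickly', 'rock', 'an'] (min_width=24, slack=1)
Line 3: ['sleepy', 'banana', 'lion', 'gentle'] (min_width=25, slack=0)
Line 4: ['guitar', 'from', 'network', 'or'] (min_width=22, slack=3)
Line 5: ['red', 'do', 'calendar', 'be', 'desert'] (min_width=25, slack=0)
Line 6: ['new'] (min_width=3, slack=22)
Total lines: 6

Answer: 6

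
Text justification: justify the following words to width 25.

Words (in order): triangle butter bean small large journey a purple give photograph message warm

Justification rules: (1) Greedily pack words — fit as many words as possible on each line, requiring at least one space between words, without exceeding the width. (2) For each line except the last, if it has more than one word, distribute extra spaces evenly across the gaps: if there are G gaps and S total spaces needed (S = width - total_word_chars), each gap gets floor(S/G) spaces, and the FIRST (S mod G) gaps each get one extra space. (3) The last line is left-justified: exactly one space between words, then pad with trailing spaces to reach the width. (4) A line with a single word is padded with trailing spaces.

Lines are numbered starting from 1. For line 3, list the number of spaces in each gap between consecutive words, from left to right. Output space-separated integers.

Line 1: ['triangle', 'butter', 'bean'] (min_width=20, slack=5)
Line 2: ['small', 'large', 'journey', 'a'] (min_width=21, slack=4)
Line 3: ['purple', 'give', 'photograph'] (min_width=22, slack=3)
Line 4: ['message', 'warm'] (min_width=12, slack=13)

Answer: 3 2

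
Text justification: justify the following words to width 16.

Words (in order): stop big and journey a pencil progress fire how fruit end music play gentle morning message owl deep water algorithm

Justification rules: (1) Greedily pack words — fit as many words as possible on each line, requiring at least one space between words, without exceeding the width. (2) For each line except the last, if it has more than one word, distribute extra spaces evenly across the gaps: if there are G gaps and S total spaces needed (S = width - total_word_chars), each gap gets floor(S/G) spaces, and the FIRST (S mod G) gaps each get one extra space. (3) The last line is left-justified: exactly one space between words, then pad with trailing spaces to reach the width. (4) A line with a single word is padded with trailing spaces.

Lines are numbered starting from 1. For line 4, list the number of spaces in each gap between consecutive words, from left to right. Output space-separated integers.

Line 1: ['stop', 'big', 'and'] (min_width=12, slack=4)
Line 2: ['journey', 'a', 'pencil'] (min_width=16, slack=0)
Line 3: ['progress', 'fire'] (min_width=13, slack=3)
Line 4: ['how', 'fruit', 'end'] (min_width=13, slack=3)
Line 5: ['music', 'play'] (min_width=10, slack=6)
Line 6: ['gentle', 'morning'] (min_width=14, slack=2)
Line 7: ['message', 'owl', 'deep'] (min_width=16, slack=0)
Line 8: ['water', 'algorithm'] (min_width=15, slack=1)

Answer: 3 2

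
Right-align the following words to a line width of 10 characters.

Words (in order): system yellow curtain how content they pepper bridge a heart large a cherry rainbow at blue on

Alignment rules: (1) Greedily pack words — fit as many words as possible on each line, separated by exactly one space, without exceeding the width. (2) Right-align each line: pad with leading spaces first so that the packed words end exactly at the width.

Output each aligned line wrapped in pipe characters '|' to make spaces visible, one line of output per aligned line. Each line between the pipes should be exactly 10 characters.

Answer: |    system|
|    yellow|
|   curtain|
|       how|
|   content|
|      they|
|    pepper|
|  bridge a|
|     heart|
|   large a|
|    cherry|
|rainbow at|
|   blue on|

Derivation:
Line 1: ['system'] (min_width=6, slack=4)
Line 2: ['yellow'] (min_width=6, slack=4)
Line 3: ['curtain'] (min_width=7, slack=3)
Line 4: ['how'] (min_width=3, slack=7)
Line 5: ['content'] (min_width=7, slack=3)
Line 6: ['they'] (min_width=4, slack=6)
Line 7: ['pepper'] (min_width=6, slack=4)
Line 8: ['bridge', 'a'] (min_width=8, slack=2)
Line 9: ['heart'] (min_width=5, slack=5)
Line 10: ['large', 'a'] (min_width=7, slack=3)
Line 11: ['cherry'] (min_width=6, slack=4)
Line 12: ['rainbow', 'at'] (min_width=10, slack=0)
Line 13: ['blue', 'on'] (min_width=7, slack=3)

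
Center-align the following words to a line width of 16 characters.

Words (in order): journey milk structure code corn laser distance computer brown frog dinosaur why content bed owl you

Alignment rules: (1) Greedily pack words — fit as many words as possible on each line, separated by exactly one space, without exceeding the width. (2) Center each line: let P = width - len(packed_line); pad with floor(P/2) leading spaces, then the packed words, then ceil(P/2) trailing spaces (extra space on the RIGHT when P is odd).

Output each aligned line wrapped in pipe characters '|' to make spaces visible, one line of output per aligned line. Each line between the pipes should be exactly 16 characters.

Answer: |  journey milk  |
| structure code |
|   corn laser   |
|    distance    |
| computer brown |
| frog dinosaur  |
|why content bed |
|    owl you     |

Derivation:
Line 1: ['journey', 'milk'] (min_width=12, slack=4)
Line 2: ['structure', 'code'] (min_width=14, slack=2)
Line 3: ['corn', 'laser'] (min_width=10, slack=6)
Line 4: ['distance'] (min_width=8, slack=8)
Line 5: ['computer', 'brown'] (min_width=14, slack=2)
Line 6: ['frog', 'dinosaur'] (min_width=13, slack=3)
Line 7: ['why', 'content', 'bed'] (min_width=15, slack=1)
Line 8: ['owl', 'you'] (min_width=7, slack=9)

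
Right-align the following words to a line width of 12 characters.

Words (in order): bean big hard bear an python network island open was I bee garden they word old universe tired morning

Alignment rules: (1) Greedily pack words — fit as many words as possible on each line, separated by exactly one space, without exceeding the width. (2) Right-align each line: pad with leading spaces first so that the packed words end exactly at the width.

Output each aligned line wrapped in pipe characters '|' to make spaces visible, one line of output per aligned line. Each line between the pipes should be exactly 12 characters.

Answer: |    bean big|
|hard bear an|
|      python|
|     network|
| island open|
|   was I bee|
| garden they|
|    word old|
|    universe|
|       tired|
|     morning|

Derivation:
Line 1: ['bean', 'big'] (min_width=8, slack=4)
Line 2: ['hard', 'bear', 'an'] (min_width=12, slack=0)
Line 3: ['python'] (min_width=6, slack=6)
Line 4: ['network'] (min_width=7, slack=5)
Line 5: ['island', 'open'] (min_width=11, slack=1)
Line 6: ['was', 'I', 'bee'] (min_width=9, slack=3)
Line 7: ['garden', 'they'] (min_width=11, slack=1)
Line 8: ['word', 'old'] (min_width=8, slack=4)
Line 9: ['universe'] (min_width=8, slack=4)
Line 10: ['tired'] (min_width=5, slack=7)
Line 11: ['morning'] (min_width=7, slack=5)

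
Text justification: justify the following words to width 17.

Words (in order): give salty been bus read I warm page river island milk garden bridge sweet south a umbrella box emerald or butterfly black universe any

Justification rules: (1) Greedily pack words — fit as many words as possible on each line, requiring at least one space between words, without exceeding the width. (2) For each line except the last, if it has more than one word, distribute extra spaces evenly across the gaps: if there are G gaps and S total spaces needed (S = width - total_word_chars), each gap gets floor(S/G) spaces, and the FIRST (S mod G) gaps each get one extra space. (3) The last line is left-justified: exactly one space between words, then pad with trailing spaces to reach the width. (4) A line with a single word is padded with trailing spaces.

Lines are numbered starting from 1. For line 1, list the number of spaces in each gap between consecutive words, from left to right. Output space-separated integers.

Line 1: ['give', 'salty', 'been'] (min_width=15, slack=2)
Line 2: ['bus', 'read', 'I', 'warm'] (min_width=15, slack=2)
Line 3: ['page', 'river', 'island'] (min_width=17, slack=0)
Line 4: ['milk', 'garden'] (min_width=11, slack=6)
Line 5: ['bridge', 'sweet'] (min_width=12, slack=5)
Line 6: ['south', 'a', 'umbrella'] (min_width=16, slack=1)
Line 7: ['box', 'emerald', 'or'] (min_width=14, slack=3)
Line 8: ['butterfly', 'black'] (min_width=15, slack=2)
Line 9: ['universe', 'any'] (min_width=12, slack=5)

Answer: 2 2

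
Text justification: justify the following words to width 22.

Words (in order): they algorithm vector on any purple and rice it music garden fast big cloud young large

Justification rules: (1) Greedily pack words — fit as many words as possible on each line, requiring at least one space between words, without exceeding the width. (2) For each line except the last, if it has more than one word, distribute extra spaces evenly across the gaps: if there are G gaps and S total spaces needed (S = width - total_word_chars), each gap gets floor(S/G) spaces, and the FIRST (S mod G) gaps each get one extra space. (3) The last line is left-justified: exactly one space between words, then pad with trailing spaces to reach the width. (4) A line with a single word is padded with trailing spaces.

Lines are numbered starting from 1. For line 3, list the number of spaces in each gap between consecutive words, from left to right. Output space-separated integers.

Answer: 2 2 1

Derivation:
Line 1: ['they', 'algorithm', 'vector'] (min_width=21, slack=1)
Line 2: ['on', 'any', 'purple', 'and', 'rice'] (min_width=22, slack=0)
Line 3: ['it', 'music', 'garden', 'fast'] (min_width=20, slack=2)
Line 4: ['big', 'cloud', 'young', 'large'] (min_width=21, slack=1)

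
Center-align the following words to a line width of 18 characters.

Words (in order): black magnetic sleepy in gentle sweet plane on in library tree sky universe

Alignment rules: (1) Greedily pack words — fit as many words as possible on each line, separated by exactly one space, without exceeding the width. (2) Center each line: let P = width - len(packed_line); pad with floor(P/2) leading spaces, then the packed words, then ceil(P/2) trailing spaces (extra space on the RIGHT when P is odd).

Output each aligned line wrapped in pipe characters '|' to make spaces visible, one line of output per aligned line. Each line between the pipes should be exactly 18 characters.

Line 1: ['black', 'magnetic'] (min_width=14, slack=4)
Line 2: ['sleepy', 'in', 'gentle'] (min_width=16, slack=2)
Line 3: ['sweet', 'plane', 'on', 'in'] (min_width=17, slack=1)
Line 4: ['library', 'tree', 'sky'] (min_width=16, slack=2)
Line 5: ['universe'] (min_width=8, slack=10)

Answer: |  black magnetic  |
| sleepy in gentle |
|sweet plane on in |
| library tree sky |
|     universe     |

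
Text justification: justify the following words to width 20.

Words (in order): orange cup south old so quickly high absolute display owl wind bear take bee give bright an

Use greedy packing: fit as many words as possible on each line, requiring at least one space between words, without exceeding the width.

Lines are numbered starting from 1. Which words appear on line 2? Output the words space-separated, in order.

Line 1: ['orange', 'cup', 'south', 'old'] (min_width=20, slack=0)
Line 2: ['so', 'quickly', 'high'] (min_width=15, slack=5)
Line 3: ['absolute', 'display', 'owl'] (min_width=20, slack=0)
Line 4: ['wind', 'bear', 'take', 'bee'] (min_width=18, slack=2)
Line 5: ['give', 'bright', 'an'] (min_width=14, slack=6)

Answer: so quickly high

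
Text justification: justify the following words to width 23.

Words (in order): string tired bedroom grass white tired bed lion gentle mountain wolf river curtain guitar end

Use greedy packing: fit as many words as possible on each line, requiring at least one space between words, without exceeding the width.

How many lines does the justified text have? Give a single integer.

Answer: 5

Derivation:
Line 1: ['string', 'tired', 'bedroom'] (min_width=20, slack=3)
Line 2: ['grass', 'white', 'tired', 'bed'] (min_width=21, slack=2)
Line 3: ['lion', 'gentle', 'mountain'] (min_width=20, slack=3)
Line 4: ['wolf', 'river', 'curtain'] (min_width=18, slack=5)
Line 5: ['guitar', 'end'] (min_width=10, slack=13)
Total lines: 5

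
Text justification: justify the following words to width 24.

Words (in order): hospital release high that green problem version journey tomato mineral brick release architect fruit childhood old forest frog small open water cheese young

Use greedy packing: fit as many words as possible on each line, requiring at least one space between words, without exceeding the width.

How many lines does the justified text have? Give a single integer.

Answer: 8

Derivation:
Line 1: ['hospital', 'release', 'high'] (min_width=21, slack=3)
Line 2: ['that', 'green', 'problem'] (min_width=18, slack=6)
Line 3: ['version', 'journey', 'tomato'] (min_width=22, slack=2)
Line 4: ['mineral', 'brick', 'release'] (min_width=21, slack=3)
Line 5: ['architect', 'fruit'] (min_width=15, slack=9)
Line 6: ['childhood', 'old', 'forest'] (min_width=20, slack=4)
Line 7: ['frog', 'small', 'open', 'water'] (min_width=21, slack=3)
Line 8: ['cheese', 'young'] (min_width=12, slack=12)
Total lines: 8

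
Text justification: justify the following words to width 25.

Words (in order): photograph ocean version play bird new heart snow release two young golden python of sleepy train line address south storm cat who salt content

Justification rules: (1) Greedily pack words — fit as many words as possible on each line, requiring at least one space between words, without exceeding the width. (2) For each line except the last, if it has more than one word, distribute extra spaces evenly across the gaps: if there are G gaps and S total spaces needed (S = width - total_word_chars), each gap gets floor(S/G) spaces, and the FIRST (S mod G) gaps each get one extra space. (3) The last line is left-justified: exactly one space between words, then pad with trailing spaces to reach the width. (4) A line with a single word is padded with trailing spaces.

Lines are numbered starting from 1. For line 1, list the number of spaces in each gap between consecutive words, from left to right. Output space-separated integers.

Answer: 2 1

Derivation:
Line 1: ['photograph', 'ocean', 'version'] (min_width=24, slack=1)
Line 2: ['play', 'bird', 'new', 'heart', 'snow'] (min_width=24, slack=1)
Line 3: ['release', 'two', 'young', 'golden'] (min_width=24, slack=1)
Line 4: ['python', 'of', 'sleepy', 'train'] (min_width=22, slack=3)
Line 5: ['line', 'address', 'south', 'storm'] (min_width=24, slack=1)
Line 6: ['cat', 'who', 'salt', 'content'] (min_width=20, slack=5)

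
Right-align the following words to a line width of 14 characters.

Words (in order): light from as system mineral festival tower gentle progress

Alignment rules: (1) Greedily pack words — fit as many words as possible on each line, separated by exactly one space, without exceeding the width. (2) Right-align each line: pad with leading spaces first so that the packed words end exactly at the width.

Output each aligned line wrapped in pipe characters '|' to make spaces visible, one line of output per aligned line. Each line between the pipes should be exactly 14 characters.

Line 1: ['light', 'from', 'as'] (min_width=13, slack=1)
Line 2: ['system', 'mineral'] (min_width=14, slack=0)
Line 3: ['festival', 'tower'] (min_width=14, slack=0)
Line 4: ['gentle'] (min_width=6, slack=8)
Line 5: ['progress'] (min_width=8, slack=6)

Answer: | light from as|
|system mineral|
|festival tower|
|        gentle|
|      progress|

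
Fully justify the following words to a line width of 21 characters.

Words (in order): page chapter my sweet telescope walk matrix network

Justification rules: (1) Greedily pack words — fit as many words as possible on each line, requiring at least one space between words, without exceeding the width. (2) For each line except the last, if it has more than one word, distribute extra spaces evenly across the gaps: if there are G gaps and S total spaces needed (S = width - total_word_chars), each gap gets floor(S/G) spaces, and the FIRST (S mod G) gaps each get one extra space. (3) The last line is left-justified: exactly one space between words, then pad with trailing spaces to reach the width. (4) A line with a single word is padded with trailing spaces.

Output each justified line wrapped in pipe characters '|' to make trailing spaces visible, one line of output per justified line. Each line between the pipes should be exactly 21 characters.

Answer: |page chapter my sweet|
|telescope walk matrix|
|network              |

Derivation:
Line 1: ['page', 'chapter', 'my', 'sweet'] (min_width=21, slack=0)
Line 2: ['telescope', 'walk', 'matrix'] (min_width=21, slack=0)
Line 3: ['network'] (min_width=7, slack=14)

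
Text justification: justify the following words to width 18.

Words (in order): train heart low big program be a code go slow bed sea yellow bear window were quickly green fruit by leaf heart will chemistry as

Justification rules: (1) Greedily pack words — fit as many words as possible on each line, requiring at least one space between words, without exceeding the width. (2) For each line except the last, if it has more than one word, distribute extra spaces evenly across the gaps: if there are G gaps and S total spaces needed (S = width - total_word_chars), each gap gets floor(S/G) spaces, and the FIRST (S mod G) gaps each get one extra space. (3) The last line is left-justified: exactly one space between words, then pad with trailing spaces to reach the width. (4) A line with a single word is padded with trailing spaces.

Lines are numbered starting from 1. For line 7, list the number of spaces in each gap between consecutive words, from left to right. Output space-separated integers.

Answer: 4 3

Derivation:
Line 1: ['train', 'heart', 'low'] (min_width=15, slack=3)
Line 2: ['big', 'program', 'be', 'a'] (min_width=16, slack=2)
Line 3: ['code', 'go', 'slow', 'bed'] (min_width=16, slack=2)
Line 4: ['sea', 'yellow', 'bear'] (min_width=15, slack=3)
Line 5: ['window', 'were'] (min_width=11, slack=7)
Line 6: ['quickly', 'green'] (min_width=13, slack=5)
Line 7: ['fruit', 'by', 'leaf'] (min_width=13, slack=5)
Line 8: ['heart', 'will'] (min_width=10, slack=8)
Line 9: ['chemistry', 'as'] (min_width=12, slack=6)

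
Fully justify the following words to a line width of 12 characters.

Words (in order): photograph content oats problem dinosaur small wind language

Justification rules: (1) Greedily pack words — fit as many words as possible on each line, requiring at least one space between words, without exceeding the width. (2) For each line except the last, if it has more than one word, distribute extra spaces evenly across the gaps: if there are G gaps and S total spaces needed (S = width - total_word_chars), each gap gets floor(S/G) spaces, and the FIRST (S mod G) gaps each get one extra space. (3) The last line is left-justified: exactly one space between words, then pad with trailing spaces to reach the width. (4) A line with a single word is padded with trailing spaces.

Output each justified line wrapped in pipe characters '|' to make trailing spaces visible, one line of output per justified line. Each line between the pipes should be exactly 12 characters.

Answer: |photograph  |
|content oats|
|problem     |
|dinosaur    |
|small   wind|
|language    |

Derivation:
Line 1: ['photograph'] (min_width=10, slack=2)
Line 2: ['content', 'oats'] (min_width=12, slack=0)
Line 3: ['problem'] (min_width=7, slack=5)
Line 4: ['dinosaur'] (min_width=8, slack=4)
Line 5: ['small', 'wind'] (min_width=10, slack=2)
Line 6: ['language'] (min_width=8, slack=4)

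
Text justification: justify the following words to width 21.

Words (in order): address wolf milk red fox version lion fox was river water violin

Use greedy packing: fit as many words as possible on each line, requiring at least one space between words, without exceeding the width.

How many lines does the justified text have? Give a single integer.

Line 1: ['address', 'wolf', 'milk', 'red'] (min_width=21, slack=0)
Line 2: ['fox', 'version', 'lion', 'fox'] (min_width=20, slack=1)
Line 3: ['was', 'river', 'water'] (min_width=15, slack=6)
Line 4: ['violin'] (min_width=6, slack=15)
Total lines: 4

Answer: 4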